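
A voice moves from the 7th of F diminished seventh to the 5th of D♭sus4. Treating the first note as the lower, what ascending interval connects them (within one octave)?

augmented fourth

The 7th of F diminished seventh is E𝄫; the 5th of D♭sus4 is A♭.
From E𝄫 to A♭: 6 semitones over a fourth = augmented.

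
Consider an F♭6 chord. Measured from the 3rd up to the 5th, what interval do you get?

minor third

The chord tones of F♭ major sixth are F♭, A♭, C♭, D♭.
The 3rd is A♭ and the 5th is C♭.
From A♭ to C♭: 3 semitones over a third = minor.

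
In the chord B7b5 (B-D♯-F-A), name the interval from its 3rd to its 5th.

3rd = D♯; 5th = F.
3 letter names make it a third; at 2 semitones (a whole step narrower than major) the quality is diminished.

d3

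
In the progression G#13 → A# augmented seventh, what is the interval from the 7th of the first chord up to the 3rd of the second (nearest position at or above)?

G#13 has F# as its 7th, and A# augmented seventh has C## as its 3rd.
From F# to C##: 8 semitones over a fifth = augmented.

augmented 5th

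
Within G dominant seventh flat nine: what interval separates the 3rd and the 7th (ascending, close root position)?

diminished fifth

The chord tones of G dominant seventh flat nine are G–B–D–F–A♭.
3rd = B; 7th = F.
5 letter names make it a fifth; at 6 semitones (a half step narrower than perfect) the quality is diminished.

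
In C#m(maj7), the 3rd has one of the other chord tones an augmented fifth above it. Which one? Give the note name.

The chord tones of C#mM7 are C#-E-G#-B#.
The 3rd is E. An augmented fifth above E is B#.
B# is the chord's 7th.

B#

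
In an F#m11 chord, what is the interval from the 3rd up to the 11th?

major 9th

F#m11 (F# minor eleventh): F#–A–C#–E–G#–B.
So we need the interval from A up to B.
From A to B is 14 semitones, exactly the major ninth.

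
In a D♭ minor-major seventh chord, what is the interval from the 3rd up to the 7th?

Spelling the chord: D♭–F♭–A♭–C.
So we need the interval from F♭ up to C.
5 letter names make it a fifth; at 8 semitones (a half step wider than perfect) the quality is augmented.

A5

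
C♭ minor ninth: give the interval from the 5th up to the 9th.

perfect fifth

Spelling the chord: C♭ E𝄫 G♭ B𝄫 D♭.
5th = G♭; 9th = D♭.
Counting 5 letters and 7 half steps from G♭ gives a perfect fifth.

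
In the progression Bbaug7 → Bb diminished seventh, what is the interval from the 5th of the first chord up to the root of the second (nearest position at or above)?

diminished fourth

Bbaug7 has F# as its 5th, and Bb diminished seventh has Bb as its root.
4 letter names make it a fourth; at 4 semitones (a half step narrower than perfect) the quality is diminished.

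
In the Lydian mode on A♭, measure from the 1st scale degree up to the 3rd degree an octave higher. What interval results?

major tenth

The scale runs A♭ B♭ C D E♭ F G.
That puts A♭ below C.
From A♭ to C is 16 semitones, exactly the major tenth.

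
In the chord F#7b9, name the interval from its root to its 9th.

minor ninth

F#7b9 (F# dominant seventh flat nine): F#, A#, C#, E, G.
The root is F# and the 9th is G.
9 letter names make it a ninth; at 13 semitones (a half step narrower than major) the quality is minor.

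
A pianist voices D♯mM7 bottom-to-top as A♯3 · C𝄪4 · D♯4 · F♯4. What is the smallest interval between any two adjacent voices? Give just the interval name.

Adjacent intervals: A♯3→C𝄪4 = major third; C𝄪4→D♯4 = minor second; D♯4→F♯4 = minor third.
The smallest is C𝄪4 to D♯4, a minor second (1 semitone).

minor second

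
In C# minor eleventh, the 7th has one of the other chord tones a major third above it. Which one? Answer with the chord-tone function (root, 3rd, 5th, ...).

9th

C# minor eleventh is spelled C#-E-G#-B-D#-F#.
The 7th is B. A major third above B is D#.
D# is the chord's 9th.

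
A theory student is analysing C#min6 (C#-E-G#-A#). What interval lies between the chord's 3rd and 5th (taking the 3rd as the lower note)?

So we need the interval from E up to G#.
E up to G# spans 3 letter names and 4 semitones — a major third.

M3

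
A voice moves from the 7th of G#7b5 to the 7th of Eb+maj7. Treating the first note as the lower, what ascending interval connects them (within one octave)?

minor sixth

G#7b5 has F# as its 7th, and Eb+maj7 has D as its 7th.
From F# to D: 8 semitones over a sixth = minor.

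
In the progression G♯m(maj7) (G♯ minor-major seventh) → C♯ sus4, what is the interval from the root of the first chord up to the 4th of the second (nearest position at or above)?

The root of G♯m(maj7) (G♯ minor-major seventh) is G♯; the 4th of C♯ sus4 is F♯.
G♯ up to F♯ is 10 semitones, a half step narrower than a major seventh, so the interval is minor.

minor 7th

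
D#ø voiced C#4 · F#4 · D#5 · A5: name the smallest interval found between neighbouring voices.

Adjacent intervals: C#4→F#4 = perfect fourth; F#4→D#5 = major sixth; D#5→A5 = diminished fifth.
The smallest is C#4 to F#4, a perfect fourth (5 semitones).

P4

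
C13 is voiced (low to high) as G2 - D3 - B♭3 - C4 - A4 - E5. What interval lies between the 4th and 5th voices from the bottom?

major 6th

Those voices are C4 and A4.
C up to A spans 6 letter names and 9 semitones — a major sixth.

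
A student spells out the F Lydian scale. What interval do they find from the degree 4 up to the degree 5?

Spelling the F Lydian scale: F G A B C D E.
That puts B below C.
From B to C: 1 semitone over a second = minor.

minor 2nd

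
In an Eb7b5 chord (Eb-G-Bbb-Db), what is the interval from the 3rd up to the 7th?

diminished 5th

3rd = G; 7th = Db.
From G to Db: 6 semitones over a fifth = diminished.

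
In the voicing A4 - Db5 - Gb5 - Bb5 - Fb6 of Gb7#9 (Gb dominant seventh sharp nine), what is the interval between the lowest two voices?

diminished fourth

Those voices are A4 and Db5.
A up to Db is 4 semitones, a half step narrower than a perfect fourth, so the interval is diminished.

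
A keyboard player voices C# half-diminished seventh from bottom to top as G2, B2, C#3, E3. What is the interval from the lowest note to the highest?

major sixth

The outer voices are G2 and E3.
G up to E spans 6 letter names and 9 semitones — a major sixth.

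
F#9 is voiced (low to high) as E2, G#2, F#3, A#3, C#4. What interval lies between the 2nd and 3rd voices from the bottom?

Those voices are G#2 and F#3.
7 letter names make it a seventh; at 10 semitones (a half step narrower than major) the quality is minor.

minor seventh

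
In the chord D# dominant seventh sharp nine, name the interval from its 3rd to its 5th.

The chord tones of D#7#9 are D# F## A# C# E##.
So we need the interval from F## up to A#.
From F## to A#: 3 semitones over a third = minor.

minor 3rd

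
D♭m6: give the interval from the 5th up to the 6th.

major second

Spelling the chord: D♭-F♭-A♭-B♭.
The 5th is A♭ and the 6th is B♭.
A♭ up to B♭ spans 2 letter names and 2 semitones — a major second.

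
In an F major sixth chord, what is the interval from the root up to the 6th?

major sixth

F6 is spelled F A C D.
Root = F; 6th = D.
F up to D spans 6 letter names and 9 semitones — a major sixth.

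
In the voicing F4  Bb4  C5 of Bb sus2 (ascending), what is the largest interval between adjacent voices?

Adjacent intervals: F4→Bb4 = perfect fourth; Bb4→C5 = major second.
The largest is F4 to Bb4, a perfect fourth (5 semitones).

perfect fourth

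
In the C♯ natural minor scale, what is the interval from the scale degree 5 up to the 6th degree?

m2

Spelling the C♯ natural minor scale: C♯ D♯ E F♯ G♯ A B.
The scale degree 5 is G♯ and the degree 6 is A.
From G♯ to A: 1 semitone over a second = minor.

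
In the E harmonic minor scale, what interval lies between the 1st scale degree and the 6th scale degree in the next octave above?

The scale runs E F# G A B C D#.
1st scale degree = E; 6th scale degree (up an octave) = C.
From E to C: 20 semitones over a thirteenth = minor.

minor thirteenth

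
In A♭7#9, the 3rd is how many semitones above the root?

4

The chord tones of A♭ dominant seventh sharp nine are A♭ C E♭ G♭ B.
A♭ to C is a major third: 4 semitones.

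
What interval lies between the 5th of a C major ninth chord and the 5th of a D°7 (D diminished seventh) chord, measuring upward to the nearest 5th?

C major ninth has G as its 5th, and D°7 (D diminished seventh) has A♭ as its 5th.
2 letter names make it a second; at 1 semitone (a half step narrower than major) the quality is minor.

minor 2nd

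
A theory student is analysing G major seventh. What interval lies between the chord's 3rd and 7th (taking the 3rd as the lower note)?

GM7 (G major seventh): G, B, D, F#.
So we need the interval from B up to F#.
B up to F# spans 5 letter names and 7 semitones — a perfect fifth.

perfect fifth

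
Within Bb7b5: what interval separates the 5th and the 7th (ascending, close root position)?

Bb dominant seventh flat five is spelled Bb D Fb Ab.
That puts Fb below Ab.
From Fb to Ab is 4 semitones, exactly the major third.

major third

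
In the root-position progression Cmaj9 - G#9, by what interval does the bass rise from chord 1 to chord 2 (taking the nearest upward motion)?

The roots are C and G#.
From C to G#: 8 semitones over a fifth = augmented.

augmented 5th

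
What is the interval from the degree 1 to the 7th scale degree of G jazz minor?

The scale runs G A Bb C D E F#.
Degree 1 = G; scale degree 7 = F#.
Counting 7 letters and 11 half steps from G gives a major seventh.

major seventh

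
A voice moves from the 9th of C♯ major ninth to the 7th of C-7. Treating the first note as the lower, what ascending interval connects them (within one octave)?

C♯ major ninth has D♯ as its 9th, and C-7 has B♭ as its 7th.
D♯ up to B♭ is 7 semitones, a whole step narrower than a major sixth, so the interval is diminished.

diminished sixth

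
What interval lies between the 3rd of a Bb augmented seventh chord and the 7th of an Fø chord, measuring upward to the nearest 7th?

Bb augmented seventh has D as its 3rd, and Fø has Eb as its 7th.
From D to Eb: 1 semitone over a second = minor.

minor second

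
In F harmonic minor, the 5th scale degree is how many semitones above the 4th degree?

The scale is F G Ab Bb C Db E.
Bb up to C is a major second — 2 semitones.

2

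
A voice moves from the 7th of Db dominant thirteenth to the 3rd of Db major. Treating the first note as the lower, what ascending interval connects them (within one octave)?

Db dominant thirteenth has Cb as its 7th, and Db major has F as its 3rd.
4 letter names make it a fourth; at 6 semitones (a half step wider than perfect) the quality is augmented.

augmented 4th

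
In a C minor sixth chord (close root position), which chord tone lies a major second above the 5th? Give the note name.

A

Cm6: C–Eb–G–A.
The 5th is G. A major second above G is A.
A is the chord's 6th.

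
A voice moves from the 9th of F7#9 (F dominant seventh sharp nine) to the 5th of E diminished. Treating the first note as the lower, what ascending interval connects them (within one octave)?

F7#9 (F dominant seventh sharp nine) has G# as its 9th, and E diminished has Bb as its 5th.
From G# to Bb: 2 semitones over a third = diminished.

diminished third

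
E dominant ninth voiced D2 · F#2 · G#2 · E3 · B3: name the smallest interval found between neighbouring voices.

major second

Adjacent intervals: D2→F#2 = major third; F#2→G#2 = major second; G#2→E3 = minor sixth; E3→B3 = perfect fifth.
The smallest is F#2 to G#2, a major second (2 semitones).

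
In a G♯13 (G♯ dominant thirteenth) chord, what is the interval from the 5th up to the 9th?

The chord tones of G♯ dominant thirteenth are G♯-B♯-D♯-F♯-A♯-E♯.
The 5th is D♯ and the 9th is A♯.
Counting 5 letters and 7 half steps from D♯ gives a perfect fifth.

perfect fifth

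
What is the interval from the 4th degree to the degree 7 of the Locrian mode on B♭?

B♭ locrian: B♭ C♭ D♭ E♭ F♭ G♭ A♭.
That puts E♭ below A♭.
From E♭ to A♭ is 5 semitones, exactly the perfect fourth.

perfect 4th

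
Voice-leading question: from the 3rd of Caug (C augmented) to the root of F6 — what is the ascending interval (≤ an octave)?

minor second

Caug (C augmented) has E as its 3rd, and F6 has F as its root.
2 letter names make it a second; at 1 semitone (a half step narrower than major) the quality is minor.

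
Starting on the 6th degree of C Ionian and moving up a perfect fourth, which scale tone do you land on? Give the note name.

The scale is C D E F G A B.
The 6th degree is A; a perfect fourth above that is D — scale degree 2.

D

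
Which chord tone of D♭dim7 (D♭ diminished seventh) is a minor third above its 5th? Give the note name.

The chord tones of D♭dim7 (D♭ diminished seventh) are D♭ F♭ A𝄫 C𝄫.
The 5th is A𝄫. A minor third above A𝄫 is C𝄫.
C𝄫 is the chord's 7th.

Cbb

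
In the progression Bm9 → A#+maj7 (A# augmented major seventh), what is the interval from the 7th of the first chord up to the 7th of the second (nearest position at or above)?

The 7th of Bm9 is A; the 7th of A#+maj7 (A# augmented major seventh) is G##.
7 letter names make it a seventh; at 12 semitones (a half step wider than major) the quality is augmented.

augmented 7th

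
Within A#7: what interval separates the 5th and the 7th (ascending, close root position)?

minor third

A#7 (A# dominant seventh): A#-C##-E#-G#.
The 5th is E# and the 7th is G#.
From E# to G#: 3 semitones over a third = minor.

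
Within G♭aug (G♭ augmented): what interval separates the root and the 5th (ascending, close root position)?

augmented fifth

Spelling the chord: G♭, B♭, D.
The root is G♭ and the 5th is D.
G♭ up to D is 8 semitones, a half step wider than a perfect fifth, so the interval is augmented.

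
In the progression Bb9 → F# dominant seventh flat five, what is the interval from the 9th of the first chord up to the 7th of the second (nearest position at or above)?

Bb9 has C as its 9th, and F# dominant seventh flat five has E as its 7th.
Counting 3 letters and 4 half steps from C gives a major third.

major third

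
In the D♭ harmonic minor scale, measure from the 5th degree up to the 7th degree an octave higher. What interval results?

major 10th

The scale runs D♭ E♭ F♭ G♭ A♭ B𝄫 C.
That puts A♭ below C.
A♭ up to C spans 10 letter names and 16 semitones — a major tenth.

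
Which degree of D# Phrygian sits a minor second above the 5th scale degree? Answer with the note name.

The scale is D# E F# G# A# B C#.
The 5th scale degree is A#; a minor second above that is B — scale degree 6.

B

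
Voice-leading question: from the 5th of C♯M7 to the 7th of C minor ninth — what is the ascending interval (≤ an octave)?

diminished third

C♯M7 has G♯ as its 5th, and C minor ninth has B♭ as its 7th.
3 letter names make it a third; at 2 semitones (a whole step narrower than major) the quality is diminished.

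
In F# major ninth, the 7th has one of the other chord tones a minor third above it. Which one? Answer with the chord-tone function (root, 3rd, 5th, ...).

F#maj9 (F# major ninth): F#-A#-C#-E#-G#.
The 7th is E#. A minor third above E# is G#.
G# is the chord's 9th.

9th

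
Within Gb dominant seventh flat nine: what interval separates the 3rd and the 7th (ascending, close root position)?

The chord tones of Gb7b9 are Gb, Bb, Db, Fb, Abb.
So we need the interval from Bb up to Fb.
5 letter names make it a fifth; at 6 semitones (a half step narrower than perfect) the quality is diminished.

diminished 5th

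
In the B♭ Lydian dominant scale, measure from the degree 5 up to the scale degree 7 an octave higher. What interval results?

The scale runs B♭ C D E F G A♭.
The degree 5 is F and the degree 7 (up an octave) is A♭.
10 letter names make it a tenth; at 15 semitones (a half step narrower than major) the quality is minor.

m10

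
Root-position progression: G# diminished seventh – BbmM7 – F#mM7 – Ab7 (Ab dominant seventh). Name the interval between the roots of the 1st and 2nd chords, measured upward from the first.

The roots are G# and Bb.
3 letter names make it a third; at 2 semitones (a whole step narrower than major) the quality is diminished.

d3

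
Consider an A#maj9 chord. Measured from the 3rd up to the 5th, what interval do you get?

m3

The chord tones of A#maj9 are A# C## E# G## B#.
That puts C## below E#.
From C## to E#: 3 semitones over a third = minor.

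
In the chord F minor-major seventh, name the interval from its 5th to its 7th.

FmM7: F-Ab-C-E.
That puts C below E.
From C to E is 4 semitones, exactly the major third.

major 3rd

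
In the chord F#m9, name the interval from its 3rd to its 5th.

major 3rd

F#m9: F#-A-C#-E-G#.
So we need the interval from A up to C#.
A up to C# spans 3 letter names and 4 semitones — a major third.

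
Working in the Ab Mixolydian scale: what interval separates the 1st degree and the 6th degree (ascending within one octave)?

Ab mixolydian: Ab Bb C Db Eb F Gb.
That puts Ab below F.
Counting 6 letters and 9 half steps from Ab gives a major sixth.

M6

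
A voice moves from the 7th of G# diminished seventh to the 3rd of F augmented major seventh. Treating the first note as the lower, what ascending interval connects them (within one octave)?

G# diminished seventh has F as its 7th, and F augmented major seventh has A as its 3rd.
From F to A is 4 semitones, exactly the major third.

M3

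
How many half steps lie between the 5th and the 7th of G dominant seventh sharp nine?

The chord tones of G7#9 (G dominant seventh sharp nine) are G B D F A♯.
D to F is a minor third: 3 semitones.

3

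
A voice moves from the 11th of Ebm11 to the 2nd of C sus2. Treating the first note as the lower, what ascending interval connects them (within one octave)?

augmented fourth

Ebm11 has Ab as its 11th, and C sus2 has D as its 2nd.
4 letter names make it a fourth; at 6 semitones (a half step wider than perfect) the quality is augmented.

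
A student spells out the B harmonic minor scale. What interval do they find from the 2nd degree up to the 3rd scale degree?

m2

Spelling the B harmonic minor scale: B C# D E F# G A#.
The 2nd degree is C# and the 3rd scale degree is D.
From C# to D: 1 semitone over a second = minor.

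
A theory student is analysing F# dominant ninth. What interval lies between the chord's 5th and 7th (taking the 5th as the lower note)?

F#9 (F# dominant ninth) is spelled F# A# C# E G#.
5th = C#; 7th = E.
3 letter names make it a third; at 3 semitones (a half step narrower than major) the quality is minor.

m3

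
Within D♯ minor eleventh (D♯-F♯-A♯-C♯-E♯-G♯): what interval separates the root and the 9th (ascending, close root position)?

major 9th

That puts D♯ below E♯.
From D♯ to E♯ is 14 semitones, exactly the major ninth.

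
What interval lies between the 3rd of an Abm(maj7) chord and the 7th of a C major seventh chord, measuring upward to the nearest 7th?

augmented seventh

Abm(maj7) has Cb as its 3rd, and C major seventh has B as its 7th.
7 letter names make it a seventh; at 12 semitones (a half step wider than major) the quality is augmented.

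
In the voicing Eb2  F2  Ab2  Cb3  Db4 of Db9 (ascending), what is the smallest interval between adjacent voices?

major second

Adjacent intervals: Eb2→F2 = major second; F2→Ab2 = minor third; Ab2→Cb3 = minor third; Cb3→Db4 = major ninth.
The smallest is Eb2 to F2, a major second (2 semitones).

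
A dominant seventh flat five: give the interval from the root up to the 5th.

diminished 5th

Spelling the chord: A-C#-Eb-G.
So we need the interval from A up to Eb.
5 letter names make it a fifth; at 6 semitones (a half step narrower than perfect) the quality is diminished.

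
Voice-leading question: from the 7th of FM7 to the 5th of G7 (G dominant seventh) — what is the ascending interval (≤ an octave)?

m7

The 7th of FM7 is E; the 5th of G7 (G dominant seventh) is D.
E up to D is 10 semitones, a half step narrower than a major seventh, so the interval is minor.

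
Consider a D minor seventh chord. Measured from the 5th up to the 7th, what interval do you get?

minor third

D minor seventh is spelled D-F-A-C.
The 5th is A and the 7th is C.
From A to C: 3 semitones over a third = minor.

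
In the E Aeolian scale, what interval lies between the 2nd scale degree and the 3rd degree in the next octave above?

m9

Spelling the E Aeolian scale: E F# G A B C D.
That puts F# below G.
From F# to G: 13 semitones over a ninth = minor.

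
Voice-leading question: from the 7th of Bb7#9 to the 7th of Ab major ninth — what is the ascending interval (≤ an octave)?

The 7th of Bb7#9 is Ab; the 7th of Ab major ninth is G.
Counting 7 letters and 11 half steps from Ab gives a major seventh.

major seventh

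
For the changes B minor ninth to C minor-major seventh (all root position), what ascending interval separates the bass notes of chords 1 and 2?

The roots are B and C.
2 letter names make it a second; at 1 semitone (a half step narrower than major) the quality is minor.

minor 2nd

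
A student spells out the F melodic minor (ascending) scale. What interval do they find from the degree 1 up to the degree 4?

perfect fourth

Spelling the F melodic minor (ascending) scale: F G Ab Bb C D E.
That puts F below Bb.
F up to Bb spans 4 letter names and 5 semitones — a perfect fourth.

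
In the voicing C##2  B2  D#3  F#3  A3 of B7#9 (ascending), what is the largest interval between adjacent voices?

diminished seventh

Adjacent intervals: C##2→B2 = diminished seventh; B2→D#3 = major third; D#3→F#3 = minor third; F#3→A3 = minor third.
The largest is C##2 to B2, a diminished seventh (9 semitones).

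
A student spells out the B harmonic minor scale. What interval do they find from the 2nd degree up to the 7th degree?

major sixth

The scale runs B C♯ D E F♯ G A♯.
So we need the interval from C♯ up to A♯.
Counting 6 letters and 9 half steps from C♯ gives a major sixth.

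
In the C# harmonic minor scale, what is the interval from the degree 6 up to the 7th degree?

Spelling the C# harmonic minor scale: C# D# E F# G# A B#.
So we need the interval from A up to B#.
From A to B#: 3 semitones over a second = augmented.

A2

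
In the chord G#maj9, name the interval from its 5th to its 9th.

Spelling the chord: G#-B#-D#-F##-A#.
The 5th is D# and the 9th is A#.
D# up to A# spans 5 letter names and 7 semitones — a perfect fifth.

perfect fifth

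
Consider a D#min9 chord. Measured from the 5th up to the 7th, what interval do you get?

minor third

The chord tones of D# minor ninth are D# F# A# C# E#.
5th = A#; 7th = C#.
3 letter names make it a third; at 3 semitones (a half step narrower than major) the quality is minor.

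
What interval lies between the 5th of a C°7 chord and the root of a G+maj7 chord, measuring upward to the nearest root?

C°7 has Gb as its 5th, and G+maj7 has G as its root.
Gb up to G is 1 semitone, a half step wider than a perfect unison, so the interval is augmented.

augmented unison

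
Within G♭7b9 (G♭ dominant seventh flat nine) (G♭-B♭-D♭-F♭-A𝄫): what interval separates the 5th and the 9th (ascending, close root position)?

So we need the interval from D♭ up to A𝄫.
D♭ up to A𝄫 is 6 semitones, a half step narrower than a perfect fifth, so the interval is diminished.

diminished fifth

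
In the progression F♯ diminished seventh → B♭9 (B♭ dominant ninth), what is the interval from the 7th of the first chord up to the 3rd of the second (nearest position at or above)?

F♯ diminished seventh has E♭ as its 7th, and B♭9 (B♭ dominant ninth) has D as its 3rd.
Counting 7 letters and 11 half steps from E♭ gives a major seventh.

major 7th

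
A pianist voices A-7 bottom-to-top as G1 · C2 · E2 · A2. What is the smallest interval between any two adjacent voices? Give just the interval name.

Adjacent intervals: G1→C2 = perfect fourth; C2→E2 = major third; E2→A2 = perfect fourth.
The smallest is C2 to E2, a major third (4 semitones).

M3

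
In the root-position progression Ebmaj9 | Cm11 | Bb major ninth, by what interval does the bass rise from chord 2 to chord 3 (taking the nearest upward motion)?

minor seventh

The roots are C and Bb.
From C to Bb: 10 semitones over a seventh = minor.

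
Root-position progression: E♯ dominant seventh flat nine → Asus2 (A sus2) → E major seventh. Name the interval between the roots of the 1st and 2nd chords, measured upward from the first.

diminished fourth

The roots are E♯ and A.
From E♯ to A: 4 semitones over a fourth = diminished.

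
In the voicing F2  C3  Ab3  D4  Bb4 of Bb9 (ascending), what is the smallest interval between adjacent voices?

augmented 4th

Adjacent intervals: F2→C3 = perfect fifth; C3→Ab3 = minor sixth; Ab3→D4 = augmented fourth; D4→Bb4 = minor sixth.
The smallest is Ab3 to D4, an augmented fourth (6 semitones).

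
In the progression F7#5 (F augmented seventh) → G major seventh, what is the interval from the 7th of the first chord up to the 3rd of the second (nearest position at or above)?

augmented fifth

The 7th of F7#5 (F augmented seventh) is Eb; the 3rd of G major seventh is B.
Eb up to B is 8 semitones, a half step wider than a perfect fifth, so the interval is augmented.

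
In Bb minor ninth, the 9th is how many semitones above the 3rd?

11

Bbm9 (Bb minor ninth): Bb Db F Ab C.
Db to C is a major seventh: 11 semitones.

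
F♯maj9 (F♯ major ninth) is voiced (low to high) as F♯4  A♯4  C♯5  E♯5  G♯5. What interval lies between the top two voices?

minor 3rd

Those voices are E♯5 and G♯5.
E♯ up to G♯ is 3 semitones, a half step narrower than a major third, so the interval is minor.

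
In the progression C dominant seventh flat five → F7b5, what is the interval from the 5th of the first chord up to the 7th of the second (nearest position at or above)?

M6

C dominant seventh flat five has Gb as its 5th, and F7b5 has Eb as its 7th.
From Gb to Eb is 9 semitones, exactly the major sixth.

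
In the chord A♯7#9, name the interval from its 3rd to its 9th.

A♯7#9 (A♯ dominant seventh sharp nine) is spelled A♯, C𝄪, E♯, G♯, B𝄪.
So we need the interval from C𝄪 up to B𝄪.
From C𝄪 to B𝄪 is 11 semitones, exactly the major seventh.

major 7th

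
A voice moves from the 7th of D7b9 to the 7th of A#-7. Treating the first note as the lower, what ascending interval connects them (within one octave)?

augmented fifth

D7b9 has C as its 7th, and A#-7 has G# as its 7th.
From C to G#: 8 semitones over a fifth = augmented.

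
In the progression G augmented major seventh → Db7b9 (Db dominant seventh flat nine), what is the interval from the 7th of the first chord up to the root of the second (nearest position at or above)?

diminished sixth

G augmented major seventh has F# as its 7th, and Db7b9 (Db dominant seventh flat nine) has Db as its root.
6 letter names make it a sixth; at 7 semitones (a whole step narrower than major) the quality is diminished.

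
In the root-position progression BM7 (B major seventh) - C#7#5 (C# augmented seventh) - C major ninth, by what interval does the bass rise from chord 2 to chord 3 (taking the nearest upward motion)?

The roots are C# and C.
8 letter names make it an octave; at 11 semitones (a half step narrower than perfect) the quality is diminished.

diminished 8th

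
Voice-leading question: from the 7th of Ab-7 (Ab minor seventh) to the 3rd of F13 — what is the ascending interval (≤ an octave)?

The 7th of Ab-7 (Ab minor seventh) is Gb; the 3rd of F13 is A.
From Gb to A: 3 semitones over a second = augmented.

augmented second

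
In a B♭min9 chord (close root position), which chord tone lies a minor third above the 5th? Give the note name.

Ab

B♭m9 (B♭ minor ninth) is spelled B♭ D♭ F A♭ C.
The 5th is F. A minor third above F is A♭.
A♭ is the chord's 7th.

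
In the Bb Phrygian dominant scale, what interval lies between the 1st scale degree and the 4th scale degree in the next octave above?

perfect 11th

The scale runs Bb Cb D Eb F Gb Ab.
The 1st scale degree is Bb and the 4th scale degree (up an octave) is Eb.
Counting 11 letters and 17 half steps from Bb gives a perfect eleventh.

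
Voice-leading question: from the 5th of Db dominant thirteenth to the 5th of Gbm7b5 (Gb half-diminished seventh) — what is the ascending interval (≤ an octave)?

diminished 4th

Db dominant thirteenth has Ab as its 5th, and Gbm7b5 (Gb half-diminished seventh) has Dbb as its 5th.
4 letter names make it a fourth; at 4 semitones (a half step narrower than perfect) the quality is diminished.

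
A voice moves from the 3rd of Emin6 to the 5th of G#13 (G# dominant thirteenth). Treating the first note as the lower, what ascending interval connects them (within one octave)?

Emin6 has G as its 3rd, and G#13 (G# dominant thirteenth) has D# as its 5th.
From G to D#: 8 semitones over a fifth = augmented.

augmented 5th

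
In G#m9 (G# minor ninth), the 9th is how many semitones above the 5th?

G#min9 is spelled G# B D# F# A#.
D# to A# is a perfect fifth: 7 semitones.

7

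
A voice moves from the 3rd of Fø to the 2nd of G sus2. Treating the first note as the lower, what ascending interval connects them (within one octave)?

augmented 1st

Fø has Ab as its 3rd, and G sus2 has A as its 2nd.
Ab up to A is 1 semitone, a half step wider than a perfect unison, so the interval is augmented.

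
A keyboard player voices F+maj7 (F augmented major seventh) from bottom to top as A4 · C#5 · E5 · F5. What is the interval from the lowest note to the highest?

minor sixth

The outer voices are A4 and F5.
6 letter names make it a sixth; at 8 semitones (a half step narrower than major) the quality is minor.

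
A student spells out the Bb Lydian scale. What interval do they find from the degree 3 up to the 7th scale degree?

perfect fifth

Bb lydian: Bb C D E F G A.
The degree 3 is D and the degree 7 is A.
Counting 5 letters and 7 half steps from D gives a perfect fifth.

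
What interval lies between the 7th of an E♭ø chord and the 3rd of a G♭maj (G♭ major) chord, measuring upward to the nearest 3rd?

E♭ø has D♭ as its 7th, and G♭maj (G♭ major) has B♭ as its 3rd.
From D♭ to B♭ is 9 semitones, exactly the major sixth.

M6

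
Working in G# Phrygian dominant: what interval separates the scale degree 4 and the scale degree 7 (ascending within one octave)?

P4

Spelling G# Phrygian dominant: G# A B# C# D# E F#.
So we need the interval from C# up to F#.
From C# to F# is 5 semitones, exactly the perfect fourth.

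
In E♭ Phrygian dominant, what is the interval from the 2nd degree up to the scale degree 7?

The scale runs E♭ F♭ G A♭ B♭ C♭ D♭.
That puts F♭ below D♭.
Counting 6 letters and 9 half steps from F♭ gives a major sixth.

major 6th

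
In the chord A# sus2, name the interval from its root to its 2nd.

M2

A# sus2: A#-B#-E#.
So we need the interval from A# up to B#.
From A# to B# is 2 semitones, exactly the major second.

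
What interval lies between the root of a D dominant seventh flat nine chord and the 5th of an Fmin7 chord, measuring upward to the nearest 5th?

The root of D dominant seventh flat nine is D; the 5th of Fmin7 is C.
7 letter names make it a seventh; at 10 semitones (a half step narrower than major) the quality is minor.

minor seventh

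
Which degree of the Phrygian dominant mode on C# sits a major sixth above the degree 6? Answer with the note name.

The scale is C# D E# F# G# A B.
The degree 6 is A; a major sixth above that is F# — scale degree 4.

F#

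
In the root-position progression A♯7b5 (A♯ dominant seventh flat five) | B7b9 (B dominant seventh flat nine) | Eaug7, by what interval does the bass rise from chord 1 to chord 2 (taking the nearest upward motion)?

minor 2nd

The roots are A♯ and B.
A♯ up to B is 1 semitone, a half step narrower than a major second, so the interval is minor.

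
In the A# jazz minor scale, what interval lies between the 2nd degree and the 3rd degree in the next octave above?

minor ninth

The scale runs A# B# C# D# E# F## G##.
So we need the interval from B# up to C#.
B# up to C# is 13 semitones, a half step narrower than a major ninth, so the interval is minor.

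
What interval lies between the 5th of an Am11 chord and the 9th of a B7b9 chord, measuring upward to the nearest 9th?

Am11 has E as its 5th, and B7b9 has C as its 9th.
From E to C: 8 semitones over a sixth = minor.

minor sixth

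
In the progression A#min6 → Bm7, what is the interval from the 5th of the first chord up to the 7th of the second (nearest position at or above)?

The 5th of A#min6 is E#; the 7th of Bm7 is A.
From E# to A: 4 semitones over a fourth = diminished.

diminished 4th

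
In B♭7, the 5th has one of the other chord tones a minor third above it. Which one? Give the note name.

B♭7 (B♭ dominant seventh): B♭, D, F, A♭.
The 5th is F. A minor third above F is A♭.
A♭ is the chord's 7th.

Ab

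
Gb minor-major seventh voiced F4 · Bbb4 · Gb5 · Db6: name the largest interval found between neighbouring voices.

Adjacent intervals: F4→Bbb4 = diminished fourth; Bbb4→Gb5 = major sixth; Gb5→Db6 = perfect fifth.
The largest is Bbb4 to Gb5, a major sixth (9 semitones).

major sixth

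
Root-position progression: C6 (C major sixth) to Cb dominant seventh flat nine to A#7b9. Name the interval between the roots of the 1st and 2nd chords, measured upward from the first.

diminished octave

The roots are C and Cb.
C up to Cb is 11 semitones, a half step narrower than a perfect octave, so the interval is diminished.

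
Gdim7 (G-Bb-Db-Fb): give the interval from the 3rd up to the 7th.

The 3rd is Bb and the 7th is Fb.
5 letter names make it a fifth; at 6 semitones (a half step narrower than perfect) the quality is diminished.

diminished fifth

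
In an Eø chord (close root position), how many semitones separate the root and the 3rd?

3

Em7b5 is spelled E G Bb D.
E to G is a minor third: 3 semitones.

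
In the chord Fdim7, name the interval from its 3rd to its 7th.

F°7 is spelled F–Ab–Cb–Ebb.
3rd = Ab; 7th = Ebb.
Ab up to Ebb is 6 semitones, a half step narrower than a perfect fifth, so the interval is diminished.

diminished fifth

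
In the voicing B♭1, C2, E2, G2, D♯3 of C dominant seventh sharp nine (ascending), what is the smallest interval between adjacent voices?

major 2nd

Adjacent intervals: B♭1→C2 = major second; C2→E2 = major third; E2→G2 = minor third; G2→D♯3 = augmented fifth.
The smallest is B♭1 to C2, a major second (2 semitones).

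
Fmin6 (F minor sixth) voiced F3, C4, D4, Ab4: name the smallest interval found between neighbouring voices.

Adjacent intervals: F3→C4 = perfect fifth; C4→D4 = major second; D4→Ab4 = diminished fifth.
The smallest is C4 to D4, a major second (2 semitones).

major second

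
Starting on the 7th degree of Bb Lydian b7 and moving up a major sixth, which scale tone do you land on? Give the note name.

F

The scale is Bb C D E F G Ab.
The 7th degree is Ab; a major sixth above that is F — scale degree 5.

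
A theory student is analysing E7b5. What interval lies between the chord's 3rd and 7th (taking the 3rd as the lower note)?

d5

E7b5 is spelled E G# Bb D.
3rd = G#; 7th = D.
From G# to D: 6 semitones over a fifth = diminished.
This 3–7 tritone is the characteristic tension at the heart of the dominant sound.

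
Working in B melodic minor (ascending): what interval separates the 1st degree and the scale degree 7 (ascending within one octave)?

Spelling B melodic minor (ascending): B C♯ D E F♯ G♯ A♯.
1st degree = B; degree 7 = A♯.
B up to A♯ spans 7 letter names and 11 semitones — a major seventh.

M7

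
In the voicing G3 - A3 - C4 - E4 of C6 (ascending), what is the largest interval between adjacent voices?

major third

Adjacent intervals: G3→A3 = major second; A3→C4 = minor third; C4→E4 = major third.
The largest is C4 to E4, a major third (4 semitones).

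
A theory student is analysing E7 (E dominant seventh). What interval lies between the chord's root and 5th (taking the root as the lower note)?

perfect fifth

E7 is spelled E–G#–B–D.
That puts E below B.
Counting 5 letters and 7 half steps from E gives a perfect fifth.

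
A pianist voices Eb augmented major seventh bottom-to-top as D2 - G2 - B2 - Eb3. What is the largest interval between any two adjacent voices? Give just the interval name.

perfect 4th

Adjacent intervals: D2→G2 = perfect fourth; G2→B2 = major third; B2→Eb3 = diminished fourth.
The largest is D2 to G2, a perfect fourth (5 semitones).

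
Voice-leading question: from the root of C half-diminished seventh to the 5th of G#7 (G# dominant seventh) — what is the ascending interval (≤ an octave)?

The root of C half-diminished seventh is C; the 5th of G#7 (G# dominant seventh) is D#.
2 letter names make it a second; at 3 semitones (a half step wider than major) the quality is augmented.

augmented 2nd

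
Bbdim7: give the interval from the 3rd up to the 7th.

Bbdim7 is spelled Bb–Db–Fb–Abb.
That puts Db below Abb.
5 letter names make it a fifth; at 6 semitones (a half step narrower than perfect) the quality is diminished.

diminished fifth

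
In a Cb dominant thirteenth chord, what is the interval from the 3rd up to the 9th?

minor seventh

Cb dominant thirteenth is spelled Cb, Eb, Gb, Bbb, Db, Ab.
So we need the interval from Eb up to Db.
From Eb to Db: 10 semitones over a seventh = minor.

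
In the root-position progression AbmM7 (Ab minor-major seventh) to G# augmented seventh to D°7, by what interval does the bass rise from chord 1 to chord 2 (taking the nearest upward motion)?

The roots are Ab and G#.
7 letter names make it a seventh; at 12 semitones (a half step wider than major) the quality is augmented.

augmented seventh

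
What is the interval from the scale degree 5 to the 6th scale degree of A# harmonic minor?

minor second

A# harmonic minor: A# B# C# D# E# F# G##.
The scale degree 5 is E# and the 6th degree is F#.
2 letter names make it a second; at 1 semitone (a half step narrower than major) the quality is minor.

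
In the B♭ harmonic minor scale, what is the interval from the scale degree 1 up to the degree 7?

B♭ harmonic minor: B♭ C D♭ E♭ F G♭ A.
So we need the interval from B♭ up to A.
Counting 7 letters and 11 half steps from B♭ gives a major seventh.

major seventh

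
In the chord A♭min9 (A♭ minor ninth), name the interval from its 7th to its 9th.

Spelling the chord: A♭ C♭ E♭ G♭ B♭.
That puts G♭ below B♭.
G♭ up to B♭ spans 3 letter names and 4 semitones — a major third.

M3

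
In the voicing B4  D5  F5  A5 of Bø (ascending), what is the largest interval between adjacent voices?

M3

Adjacent intervals: B4→D5 = minor third; D5→F5 = minor third; F5→A5 = major third.
The largest is F5 to A5, a major third (4 semitones).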